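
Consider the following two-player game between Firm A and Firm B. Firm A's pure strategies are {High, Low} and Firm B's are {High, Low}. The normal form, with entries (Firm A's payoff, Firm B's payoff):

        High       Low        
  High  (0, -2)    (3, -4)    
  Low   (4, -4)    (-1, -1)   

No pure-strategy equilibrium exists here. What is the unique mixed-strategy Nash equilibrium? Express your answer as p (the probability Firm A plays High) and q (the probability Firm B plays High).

p = 3/5, q = 1/2

For Firm B to be willing to mix, Firm B must be indifferent between High and Low, which pins down Firm A's mix.
  Firm B's payoff from High: p·(-2) + (1−p)·(-4) = 2p - 4
  Firm B's payoff from Low: p·(-4) + (1−p)·(-1) = -3p - 1
  2p - 4 = -3p - 1  ⇒  5p = 3  ⇒  p = 3/5.
Set Firm A's expected payoff from High equal to that from Low:
  Firm A's payoff to High: q·0 + (1−q)·3 = -3q + 3
  Firm A's payoff to Low: q·4 + (1−q)·(-1) = 5q - 1
  -3q + 3 = 5q - 1  ⇒  -8q = -4  ⇒  q = 1/2.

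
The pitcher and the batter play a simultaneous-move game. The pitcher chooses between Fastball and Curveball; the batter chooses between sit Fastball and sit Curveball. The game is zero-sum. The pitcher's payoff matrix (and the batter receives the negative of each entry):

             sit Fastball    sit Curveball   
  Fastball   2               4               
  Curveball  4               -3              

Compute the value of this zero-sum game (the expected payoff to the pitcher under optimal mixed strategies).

The pitcher's indifference between Fastball and Curveball determines the batter's mixing probability q:
  the pitcher's payoff from Fastball: q·2 + (1−q)·4 = -2q + 4
  the pitcher's payoff from Curveball: q·4 + (1−q)·(-3) = 7q - 3
  -2q + 4 = 7q - 3  ⇒  -9q = -7  ⇒  q = 7/9.
The value is the pitcher's expected payoff against this mix (using Fastball): (7/9)·2 + (2/9)·4 = 22/9.

v = 22/9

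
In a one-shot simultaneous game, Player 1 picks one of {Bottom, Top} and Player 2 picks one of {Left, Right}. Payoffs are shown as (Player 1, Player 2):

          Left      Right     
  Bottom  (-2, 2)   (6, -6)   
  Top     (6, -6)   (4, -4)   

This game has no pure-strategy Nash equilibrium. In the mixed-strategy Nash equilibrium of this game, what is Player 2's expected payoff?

For Player 2 to be willing to mix, Player 2 must be indifferent between Left and Right, which pins down Player 1's mix.
  Player 2's expected payoff from Left: p·2 + (1−p)·(-6) = 8p - 6
  Player 2's expected payoff from Right: p·(-6) + (1−p)·(-4) = -2p - 4
  8p - 6 = -2p - 4  ⇒  10p = 2  ⇒  p = 1/5.
At equilibrium Player 2 is indifferent across columns, so Player 2's payoff equals the payoff from Left: (1/5)·2 + (4/5)·(-6) = -22/5.

-22/5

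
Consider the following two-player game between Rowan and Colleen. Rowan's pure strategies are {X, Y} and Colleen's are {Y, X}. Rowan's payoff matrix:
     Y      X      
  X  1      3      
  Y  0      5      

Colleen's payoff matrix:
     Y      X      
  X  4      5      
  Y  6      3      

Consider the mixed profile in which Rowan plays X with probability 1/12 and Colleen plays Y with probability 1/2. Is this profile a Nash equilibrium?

No

Given Rowan's mix p = 1/12, Colleen's payoff from Y is 35/6 but from X is 19/6. Colleen strictly prefers Y, so Colleen would not mix.
So the proposed profile is not a Nash equilibrium.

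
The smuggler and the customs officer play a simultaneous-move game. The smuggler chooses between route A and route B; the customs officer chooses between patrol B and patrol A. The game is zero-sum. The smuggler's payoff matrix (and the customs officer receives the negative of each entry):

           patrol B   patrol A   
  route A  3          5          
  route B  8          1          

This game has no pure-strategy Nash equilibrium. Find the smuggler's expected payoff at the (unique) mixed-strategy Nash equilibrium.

In a mixed equilibrium the smuggler is indifferent between route A and route B; this condition fixes q.
  the smuggler's payoff from route A: q·3 + (1−q)·5 = -2q + 5
  the smuggler's payoff from route B: q·8 + (1−q)·1 = 7q + 1
  -2q + 5 = 7q + 1  ⇒  -9q = -4  ⇒  q = 4/9.
At equilibrium the smuggler is indifferent across rows, so the smuggler's payoff equals the payoff from route A: (4/9)·3 + (5/9)·5 = 37/9.

37/9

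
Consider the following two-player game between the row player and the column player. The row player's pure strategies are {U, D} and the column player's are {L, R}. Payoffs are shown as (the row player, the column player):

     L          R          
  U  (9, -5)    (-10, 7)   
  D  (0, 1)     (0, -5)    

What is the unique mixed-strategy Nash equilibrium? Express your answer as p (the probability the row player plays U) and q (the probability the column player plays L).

p = 1/3, q = 10/19

The row player's mix must leave the column player indifferent between L and R.
  the column player's payoff to L: p·(-5) + (1−p)·1 = -6p + 1
  the column player's payoff to R: p·7 + (1−p)·(-5) = 12p - 5
  -6p + 1 = 12p - 5  ⇒  -18p = -6  ⇒  p = 1/3.
The row player's indifference between U and D determines the column player's mixing probability q:
  the row player's payoff from U: q·9 + (1−q)·(-10) = 19q - 10
  the row player's payoff from D: q·0 + (1−q)·0 = 0
  19q - 10 = 0  ⇒  19q = 10  ⇒  q = 10/19.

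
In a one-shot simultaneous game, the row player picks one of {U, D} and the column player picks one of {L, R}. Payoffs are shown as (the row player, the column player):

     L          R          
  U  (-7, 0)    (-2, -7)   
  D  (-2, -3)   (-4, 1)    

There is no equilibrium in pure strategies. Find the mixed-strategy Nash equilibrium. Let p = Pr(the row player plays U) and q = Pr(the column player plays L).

p = 4/11, q = 2/7

Set the column player's expected payoff from L equal to that from R:
  the column player's payoff to L: p·0 + (1−p)·(-3) = 3p - 3
  the column player's payoff to R: p·(-7) + (1−p)·1 = -8p + 1
  3p - 3 = -8p + 1  ⇒  11p = 4  ⇒  p = 4/11.
In a mixed equilibrium the row player is indifferent between U and D; this condition fixes q.
  the row player's expected payoff from U: q·(-7) + (1−q)·(-2) = -5q - 2
  the row player's expected payoff from D: q·(-2) + (1−q)·(-4) = 2q - 4
  -5q - 2 = 2q - 4  ⇒  -7q = -2  ⇒  q = 2/7.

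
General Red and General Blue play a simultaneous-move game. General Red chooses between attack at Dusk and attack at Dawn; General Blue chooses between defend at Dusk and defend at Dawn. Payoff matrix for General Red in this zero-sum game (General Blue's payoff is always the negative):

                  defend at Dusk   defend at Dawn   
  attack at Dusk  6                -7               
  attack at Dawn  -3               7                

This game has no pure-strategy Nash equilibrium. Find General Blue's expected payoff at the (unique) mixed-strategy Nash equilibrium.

-21/23

General Red's mix must leave General Blue indifferent between defend at Dusk and defend at Dawn.
  General Blue's payoff to defend at Dusk: p·(-6) + (1−p)·3 = -9p + 3
  General Blue's payoff to defend at Dawn: p·7 + (1−p)·(-7) = 14p - 7
  -9p + 3 = 14p - 7  ⇒  -23p = -10  ⇒  p = 10/23.
At equilibrium General Blue is indifferent across columns, so General Blue's payoff equals the payoff from defend at Dusk: (10/23)·(-6) + (13/23)·3 = -21/23.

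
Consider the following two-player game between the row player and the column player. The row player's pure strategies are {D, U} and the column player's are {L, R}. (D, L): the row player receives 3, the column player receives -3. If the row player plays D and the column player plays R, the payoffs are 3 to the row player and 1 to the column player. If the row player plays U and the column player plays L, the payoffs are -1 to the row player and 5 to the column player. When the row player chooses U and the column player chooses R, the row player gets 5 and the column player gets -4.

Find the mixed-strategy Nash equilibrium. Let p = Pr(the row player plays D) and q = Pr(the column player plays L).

p = 9/13, q = 1/3

The column player's indifference between L and R determines the row player's mixing probability p:
  the column player's payoff from L: p·(-3) + (1−p)·5 = -8p + 5
  the column player's payoff from R: p·1 + (1−p)·(-4) = 5p - 4
  -8p + 5 = 5p - 4  ⇒  -13p = -9  ⇒  p = 9/13.
The row player's indifference between D and U determines the column player's mixing probability q:
  the row player's payoff from D: q·3 + (1−q)·3 = 3
  the row player's payoff from U: q·(-1) + (1−q)·5 = -6q + 5
  3 = -6q + 5  ⇒  6q = 2  ⇒  q = 1/3.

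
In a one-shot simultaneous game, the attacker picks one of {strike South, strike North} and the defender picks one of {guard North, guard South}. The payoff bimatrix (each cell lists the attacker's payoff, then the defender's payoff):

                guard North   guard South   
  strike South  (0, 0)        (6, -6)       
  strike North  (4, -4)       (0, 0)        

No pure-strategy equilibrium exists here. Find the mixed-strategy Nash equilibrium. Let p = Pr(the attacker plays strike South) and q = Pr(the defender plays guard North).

p = 2/5, q = 3/5

In a mixed equilibrium the defender is indifferent between guard North and guard South; this condition fixes p.
  the defender's payoff to guard North: p·0 + (1−p)·(-4) = 4p - 4
  the defender's payoff to guard South: p·(-6) + (1−p)·0 = -6p
  4p - 4 = -6p  ⇒  10p = 4  ⇒  p = 2/5.
The defender's mix must leave the attacker indifferent between strike South and strike North.
  the attacker's payoff from strike South: q·0 + (1−q)·6 = -6q + 6
  the attacker's payoff from strike North: q·4 + (1−q)·0 = 4q
  -6q + 6 = 4q  ⇒  -10q = -6  ⇒  q = 3/5.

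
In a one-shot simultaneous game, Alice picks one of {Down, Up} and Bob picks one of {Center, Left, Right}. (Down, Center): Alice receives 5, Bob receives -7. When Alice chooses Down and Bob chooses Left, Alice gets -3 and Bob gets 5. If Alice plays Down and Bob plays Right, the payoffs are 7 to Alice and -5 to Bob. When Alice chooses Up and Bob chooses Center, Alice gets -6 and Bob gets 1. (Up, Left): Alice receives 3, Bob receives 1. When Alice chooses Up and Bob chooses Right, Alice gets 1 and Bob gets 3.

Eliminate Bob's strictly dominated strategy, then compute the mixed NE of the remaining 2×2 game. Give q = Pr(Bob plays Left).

Bob's strategy Center is strictly dominated by Right: -5 > -7 and 3 > 1. Eliminate Center.
For Alice to be willing to mix, Alice must be indifferent between Down and Up, which pins down Bob's mix.
  Alice's payoff to Down: q·(-3) + (1−q)·7 = -10q + 7
  Alice's payoff to Up: q·3 + (1−q)·1 = 2q + 1
  -10q + 7 = 2q + 1  ⇒  -12q = -6  ⇒  q = 1/2.

q = 1/2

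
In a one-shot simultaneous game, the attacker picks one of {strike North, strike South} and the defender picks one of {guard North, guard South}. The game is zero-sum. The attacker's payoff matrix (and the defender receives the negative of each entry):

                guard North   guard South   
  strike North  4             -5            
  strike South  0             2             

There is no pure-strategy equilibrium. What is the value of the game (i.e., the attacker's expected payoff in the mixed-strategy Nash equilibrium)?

The attacker's indifference between strike North and strike South determines the defender's mixing probability q:
  the attacker's expected payoff from strike North: q·4 + (1−q)·(-5) = 9q - 5
  the attacker's expected payoff from strike South: q·0 + (1−q)·2 = -2q + 2
  9q - 5 = -2q + 2  ⇒  11q = 7  ⇒  q = 7/11.
The value is the attacker's expected payoff against this mix (using strike North): (7/11)·4 + (4/11)·(-5) = 8/11.

v = 8/11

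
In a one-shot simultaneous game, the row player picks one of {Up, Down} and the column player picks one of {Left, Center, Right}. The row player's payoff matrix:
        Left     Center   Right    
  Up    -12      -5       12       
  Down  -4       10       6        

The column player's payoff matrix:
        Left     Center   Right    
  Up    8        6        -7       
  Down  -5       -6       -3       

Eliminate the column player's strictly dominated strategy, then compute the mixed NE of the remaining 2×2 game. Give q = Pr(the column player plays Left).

The column player's strategy Center is strictly dominated by Left: 8 > 6 and -5 > -6. Eliminate Center.
For the row player to be willing to mix, the row player must be indifferent between Up and Down, which pins down the column player's mix.
  the row player's payoff to Up: q·(-12) + (1−q)·12 = -24q + 12
  the row player's payoff to Down: q·(-4) + (1−q)·6 = -10q + 6
  -24q + 12 = -10q + 6  ⇒  -14q = -6  ⇒  q = 3/7.

q = 3/7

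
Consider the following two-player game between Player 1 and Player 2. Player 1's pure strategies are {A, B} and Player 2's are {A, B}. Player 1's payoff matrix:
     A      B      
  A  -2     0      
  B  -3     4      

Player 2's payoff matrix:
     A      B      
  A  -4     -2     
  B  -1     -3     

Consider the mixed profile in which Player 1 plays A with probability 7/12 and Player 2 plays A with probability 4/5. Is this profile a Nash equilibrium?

No

Given Player 1's mix p = 7/12, Player 2's payoff from A is -11/4 but from B is -29/12. Player 2 strictly prefers B, so Player 2 would not mix.
So the proposed profile is not a Nash equilibrium.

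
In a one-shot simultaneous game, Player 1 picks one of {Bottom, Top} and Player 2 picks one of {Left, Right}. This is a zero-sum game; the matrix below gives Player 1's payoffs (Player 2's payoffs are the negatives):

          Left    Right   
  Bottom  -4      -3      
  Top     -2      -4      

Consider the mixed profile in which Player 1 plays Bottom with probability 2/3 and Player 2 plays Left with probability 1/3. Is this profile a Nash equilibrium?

Check Player 2's indifference given Player 1's mix p = 2/3:
  payoff from Left = 10/3; payoff from Right = 10/3 — equal.
Check Player 1's indifference given Player 2's mix q = 1/3:
  payoff from Bottom = -10/3; payoff from Top = -10/3 — equal.
Both players are indifferent, so neither can profitably deviate.

Yes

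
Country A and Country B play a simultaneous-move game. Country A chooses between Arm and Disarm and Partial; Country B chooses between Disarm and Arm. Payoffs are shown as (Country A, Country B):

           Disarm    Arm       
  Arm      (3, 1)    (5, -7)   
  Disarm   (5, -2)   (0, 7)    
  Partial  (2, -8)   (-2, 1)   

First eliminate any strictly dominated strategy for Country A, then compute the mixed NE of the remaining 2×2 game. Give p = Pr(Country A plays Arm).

Country A's strategy Partial is strictly dominated by Disarm: 5 > 2 and 0 > -2. Eliminate Partial.
Set Country B's expected payoff from Disarm equal to that from Arm:
  Country B's payoff from Disarm: p·1 + (1−p)·(-2) = 3p - 2
  Country B's payoff from Arm: p·(-7) + (1−p)·7 = -14p + 7
  3p - 2 = -14p + 7  ⇒  17p = 9  ⇒  p = 9/17.

p = 9/17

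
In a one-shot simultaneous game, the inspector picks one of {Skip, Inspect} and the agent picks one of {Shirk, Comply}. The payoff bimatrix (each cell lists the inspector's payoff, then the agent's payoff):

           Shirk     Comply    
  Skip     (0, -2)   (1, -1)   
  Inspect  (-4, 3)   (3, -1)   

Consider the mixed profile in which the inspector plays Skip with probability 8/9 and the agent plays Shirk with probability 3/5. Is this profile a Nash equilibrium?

No

Given the inspector's mix p = 8/9, the agent's payoff from Shirk is -13/9 but from Comply is -1. The agent strictly prefers Comply, so the agent would not mix.
So the proposed profile is not a Nash equilibrium.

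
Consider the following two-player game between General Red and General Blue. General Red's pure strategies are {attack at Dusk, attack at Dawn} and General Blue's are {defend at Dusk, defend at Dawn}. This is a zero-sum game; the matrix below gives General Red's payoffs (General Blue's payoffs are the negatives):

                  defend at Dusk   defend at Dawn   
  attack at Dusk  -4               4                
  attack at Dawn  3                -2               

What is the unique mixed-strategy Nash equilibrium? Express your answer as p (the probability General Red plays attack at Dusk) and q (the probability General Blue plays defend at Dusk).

For General Blue to be willing to mix, General Blue must be indifferent between defend at Dusk and defend at Dawn, which pins down General Red's mix.
  General Blue's expected payoff from defend at Dusk: p·4 + (1−p)·(-3) = 7p - 3
  General Blue's expected payoff from defend at Dawn: p·(-4) + (1−p)·2 = -6p + 2
  7p - 3 = -6p + 2  ⇒  13p = 5  ⇒  p = 5/13.
General Blue's mix must leave General Red indifferent between attack at Dusk and attack at Dawn.
  General Red's payoff from attack at Dusk: q·(-4) + (1−q)·4 = -8q + 4
  General Red's payoff from attack at Dawn: q·3 + (1−q)·(-2) = 5q - 2
  -8q + 4 = 5q - 2  ⇒  -13q = -6  ⇒  q = 6/13.

p = 5/13, q = 6/13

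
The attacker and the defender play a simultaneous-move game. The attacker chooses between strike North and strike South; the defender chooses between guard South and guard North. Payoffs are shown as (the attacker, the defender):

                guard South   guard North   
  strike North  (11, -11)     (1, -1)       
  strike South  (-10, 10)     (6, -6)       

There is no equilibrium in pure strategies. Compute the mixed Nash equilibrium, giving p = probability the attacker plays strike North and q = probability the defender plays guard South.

p = 8/13, q = 5/26

For the defender to be willing to mix, the defender must be indifferent between guard South and guard North, which pins down the attacker's mix.
  the defender's payoff from guard South: p·(-11) + (1−p)·10 = -21p + 10
  the defender's payoff from guard North: p·(-1) + (1−p)·(-6) = 5p - 6
  -21p + 10 = 5p - 6  ⇒  -26p = -16  ⇒  p = 8/13.
The attacker's indifference between strike North and strike South determines the defender's mixing probability q:
  the attacker's expected payoff from strike North: q·11 + (1−q)·1 = 10q + 1
  the attacker's expected payoff from strike South: q·(-10) + (1−q)·6 = -16q + 6
  10q + 1 = -16q + 6  ⇒  26q = 5  ⇒  q = 5/26.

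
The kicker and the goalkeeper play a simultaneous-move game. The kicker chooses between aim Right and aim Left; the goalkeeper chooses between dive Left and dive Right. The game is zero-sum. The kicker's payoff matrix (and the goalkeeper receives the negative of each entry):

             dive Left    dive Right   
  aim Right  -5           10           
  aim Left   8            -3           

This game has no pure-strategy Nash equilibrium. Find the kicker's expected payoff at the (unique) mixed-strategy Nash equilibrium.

In a mixed equilibrium the kicker is indifferent between aim Right and aim Left; this condition fixes q.
  the kicker's payoff to aim Right: q·(-5) + (1−q)·10 = -15q + 10
  the kicker's payoff to aim Left: q·8 + (1−q)·(-3) = 11q - 3
  -15q + 10 = 11q - 3  ⇒  -26q = -13  ⇒  q = 1/2.
At equilibrium the kicker is indifferent across rows, so the kicker's payoff equals the payoff from aim Right: (1/2)·(-5) + (1/2)·10 = 5/2.

5/2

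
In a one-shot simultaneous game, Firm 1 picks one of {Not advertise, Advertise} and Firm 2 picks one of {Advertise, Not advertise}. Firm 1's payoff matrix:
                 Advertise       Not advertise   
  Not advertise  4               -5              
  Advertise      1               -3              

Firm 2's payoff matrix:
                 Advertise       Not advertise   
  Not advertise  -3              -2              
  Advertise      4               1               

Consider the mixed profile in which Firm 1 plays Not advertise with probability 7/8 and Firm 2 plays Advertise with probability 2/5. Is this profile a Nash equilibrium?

Given Firm 1's mix p = 7/8, Firm 2's payoff from Advertise is -17/8 but from Not advertise is -13/8. Firm 2 strictly prefers Not advertise, so Firm 2 would not mix.
So the proposed profile is not a Nash equilibrium.

No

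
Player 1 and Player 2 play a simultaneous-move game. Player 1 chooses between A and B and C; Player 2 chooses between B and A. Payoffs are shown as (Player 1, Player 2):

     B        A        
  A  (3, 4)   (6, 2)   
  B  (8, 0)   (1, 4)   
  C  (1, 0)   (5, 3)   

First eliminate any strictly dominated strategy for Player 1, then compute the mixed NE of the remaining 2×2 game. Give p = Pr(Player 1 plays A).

Player 1's strategy C is strictly dominated by A: 3 > 1 and 6 > 5. Eliminate C.
For Player 2 to be willing to mix, Player 2 must be indifferent between B and A, which pins down Player 1's mix.
  Player 2's expected payoff from B: p·4 + (1−p)·0 = 4p
  Player 2's expected payoff from A: p·2 + (1−p)·4 = -2p + 4
  4p = -2p + 4  ⇒  6p = 4  ⇒  p = 2/3.

p = 2/3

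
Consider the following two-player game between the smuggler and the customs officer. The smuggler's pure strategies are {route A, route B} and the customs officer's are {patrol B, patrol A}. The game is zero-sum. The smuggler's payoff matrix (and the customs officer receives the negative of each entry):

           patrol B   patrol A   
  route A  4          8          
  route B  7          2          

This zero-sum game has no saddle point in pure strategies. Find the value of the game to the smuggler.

v = 16/3

For the smuggler to be willing to mix, the smuggler must be indifferent between route A and route B, which pins down the customs officer's mix.
  the smuggler's expected payoff from route A: q·4 + (1−q)·8 = -4q + 8
  the smuggler's expected payoff from route B: q·7 + (1−q)·2 = 5q + 2
  -4q + 8 = 5q + 2  ⇒  -9q = -6  ⇒  q = 2/3.
The value is the smuggler's expected payoff against this mix (using route A): (2/3)·4 + (1/3)·8 = 16/3.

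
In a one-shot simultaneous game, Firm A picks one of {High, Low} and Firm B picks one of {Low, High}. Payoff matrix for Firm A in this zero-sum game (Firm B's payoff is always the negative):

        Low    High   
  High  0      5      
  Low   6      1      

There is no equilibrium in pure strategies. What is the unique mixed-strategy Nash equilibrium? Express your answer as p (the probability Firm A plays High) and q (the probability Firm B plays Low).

Firm A's mix must leave Firm B indifferent between Low and High.
  Firm B's expected payoff from Low: p·0 + (1−p)·(-6) = 6p - 6
  Firm B's expected payoff from High: p·(-5) + (1−p)·(-1) = -4p - 1
  6p - 6 = -4p - 1  ⇒  10p = 5  ⇒  p = 1/2.
Firm B's mix must leave Firm A indifferent between High and Low.
  Firm A's payoff to High: q·0 + (1−q)·5 = -5q + 5
  Firm A's payoff to Low: q·6 + (1−q)·1 = 5q + 1
  -5q + 5 = 5q + 1  ⇒  -10q = -4  ⇒  q = 2/5.

p = 1/2, q = 2/5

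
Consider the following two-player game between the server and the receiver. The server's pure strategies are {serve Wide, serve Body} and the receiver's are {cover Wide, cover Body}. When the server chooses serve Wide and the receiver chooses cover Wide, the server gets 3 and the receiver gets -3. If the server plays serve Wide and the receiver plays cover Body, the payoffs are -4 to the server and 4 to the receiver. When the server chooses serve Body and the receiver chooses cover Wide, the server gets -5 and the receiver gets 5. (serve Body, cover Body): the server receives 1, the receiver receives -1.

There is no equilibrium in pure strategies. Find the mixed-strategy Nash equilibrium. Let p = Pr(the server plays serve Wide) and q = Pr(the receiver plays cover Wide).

p = 6/13, q = 5/13

In a mixed equilibrium the receiver is indifferent between cover Wide and cover Body; this condition fixes p.
  the receiver's expected payoff from cover Wide: p·(-3) + (1−p)·5 = -8p + 5
  the receiver's expected payoff from cover Body: p·4 + (1−p)·(-1) = 5p - 1
  -8p + 5 = 5p - 1  ⇒  -13p = -6  ⇒  p = 6/13.
The server's indifference between serve Wide and serve Body determines the receiver's mixing probability q:
  the server's payoff from serve Wide: q·3 + (1−q)·(-4) = 7q - 4
  the server's payoff from serve Body: q·(-5) + (1−q)·1 = -6q + 1
  7q - 4 = -6q + 1  ⇒  13q = 5  ⇒  q = 5/13.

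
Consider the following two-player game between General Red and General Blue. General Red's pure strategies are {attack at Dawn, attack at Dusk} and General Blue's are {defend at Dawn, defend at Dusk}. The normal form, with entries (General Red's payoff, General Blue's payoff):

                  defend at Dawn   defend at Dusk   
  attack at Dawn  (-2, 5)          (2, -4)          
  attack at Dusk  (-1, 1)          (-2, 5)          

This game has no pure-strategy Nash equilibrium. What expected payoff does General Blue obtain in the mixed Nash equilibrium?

In a mixed equilibrium General Blue is indifferent between defend at Dawn and defend at Dusk; this condition fixes p.
  General Blue's expected payoff from defend at Dawn: p·5 + (1−p)·1 = 4p + 1
  General Blue's expected payoff from defend at Dusk: p·(-4) + (1−p)·5 = -9p + 5
  4p + 1 = -9p + 5  ⇒  13p = 4  ⇒  p = 4/13.
At equilibrium General Blue is indifferent across columns, so General Blue's payoff equals the payoff from defend at Dawn: (4/13)·5 + (9/13)·1 = 29/13.

29/13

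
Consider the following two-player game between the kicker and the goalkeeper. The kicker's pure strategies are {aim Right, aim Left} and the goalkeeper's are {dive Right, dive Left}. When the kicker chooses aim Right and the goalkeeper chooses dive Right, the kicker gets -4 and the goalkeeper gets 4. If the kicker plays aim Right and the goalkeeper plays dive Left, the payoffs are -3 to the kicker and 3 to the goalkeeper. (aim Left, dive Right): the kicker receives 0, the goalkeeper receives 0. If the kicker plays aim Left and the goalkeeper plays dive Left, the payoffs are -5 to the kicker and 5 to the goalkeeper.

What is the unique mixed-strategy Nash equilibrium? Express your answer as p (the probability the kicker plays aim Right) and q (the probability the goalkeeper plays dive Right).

p = 5/6, q = 1/3

For the goalkeeper to be willing to mix, the goalkeeper must be indifferent between dive Right and dive Left, which pins down the kicker's mix.
  the goalkeeper's expected payoff from dive Right: p·4 + (1−p)·0 = 4p
  the goalkeeper's expected payoff from dive Left: p·3 + (1−p)·5 = -2p + 5
  4p = -2p + 5  ⇒  6p = 5  ⇒  p = 5/6.
The kicker's indifference between aim Right and aim Left determines the goalkeeper's mixing probability q:
  the kicker's payoff from aim Right: q·(-4) + (1−q)·(-3) = -q - 3
  the kicker's payoff from aim Left: q·0 + (1−q)·(-5) = 5q - 5
  -q - 3 = 5q - 5  ⇒  -6q = -2  ⇒  q = 1/3.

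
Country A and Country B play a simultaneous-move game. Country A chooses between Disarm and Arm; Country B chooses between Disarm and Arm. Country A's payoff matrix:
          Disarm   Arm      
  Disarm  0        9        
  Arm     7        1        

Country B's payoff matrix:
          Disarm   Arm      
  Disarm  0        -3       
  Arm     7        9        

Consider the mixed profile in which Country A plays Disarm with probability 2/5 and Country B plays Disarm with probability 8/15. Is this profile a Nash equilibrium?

Yes

Check Country B's indifference given Country A's mix p = 2/5:
  payoff from Disarm = 21/5; payoff from Arm = 21/5 — equal.
Check Country A's indifference given Country B's mix q = 8/15:
  payoff from Disarm = 21/5; payoff from Arm = 21/5 — equal.
Both players are indifferent, so neither can profitably deviate.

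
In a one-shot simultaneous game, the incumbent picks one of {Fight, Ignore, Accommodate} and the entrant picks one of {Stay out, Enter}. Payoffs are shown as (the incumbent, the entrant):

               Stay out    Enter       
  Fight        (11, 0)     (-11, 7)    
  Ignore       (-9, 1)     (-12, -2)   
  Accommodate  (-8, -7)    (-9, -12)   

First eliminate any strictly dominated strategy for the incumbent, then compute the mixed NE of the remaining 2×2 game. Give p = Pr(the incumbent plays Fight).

p = 5/12

The incumbent's strategy Ignore is strictly dominated by Accommodate: -8 > -9 and -9 > -12. Eliminate Ignore.
For the entrant to be willing to mix, the entrant must be indifferent between Stay out and Enter, which pins down the incumbent's mix.
  the entrant's payoff to Stay out: p·0 + (1−p)·(-7) = 7p - 7
  the entrant's payoff to Enter: p·7 + (1−p)·(-12) = 19p - 12
  7p - 7 = 19p - 12  ⇒  -12p = -5  ⇒  p = 5/12.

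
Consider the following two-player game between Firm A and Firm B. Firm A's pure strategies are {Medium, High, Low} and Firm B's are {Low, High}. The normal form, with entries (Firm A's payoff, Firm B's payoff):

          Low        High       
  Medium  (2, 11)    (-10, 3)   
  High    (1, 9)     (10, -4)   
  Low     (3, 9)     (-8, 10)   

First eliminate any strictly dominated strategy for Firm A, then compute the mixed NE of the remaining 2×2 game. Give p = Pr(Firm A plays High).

Firm A's strategy Medium is strictly dominated by Low: 3 > 2 and -8 > -10. Eliminate Medium.
In a mixed equilibrium Firm B is indifferent between Low and High; this condition fixes p.
  Firm B's payoff to Low: p·9 + (1−p)·9 = 9
  Firm B's payoff to High: p·(-4) + (1−p)·10 = -14p + 10
  9 = -14p + 10  ⇒  14p = 1  ⇒  p = 1/14.

p = 1/14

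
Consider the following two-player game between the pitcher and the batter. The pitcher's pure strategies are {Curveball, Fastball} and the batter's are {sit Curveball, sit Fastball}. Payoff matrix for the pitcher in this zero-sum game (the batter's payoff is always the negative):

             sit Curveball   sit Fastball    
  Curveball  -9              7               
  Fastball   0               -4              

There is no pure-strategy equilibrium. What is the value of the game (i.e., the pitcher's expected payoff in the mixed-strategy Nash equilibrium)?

In a mixed equilibrium the pitcher is indifferent between Curveball and Fastball; this condition fixes q.
  the pitcher's payoff from Curveball: q·(-9) + (1−q)·7 = -16q + 7
  the pitcher's payoff from Fastball: q·0 + (1−q)·(-4) = 4q - 4
  -16q + 7 = 4q - 4  ⇒  -20q = -11  ⇒  q = 11/20.
The value is the pitcher's expected payoff against this mix (using Curveball): (11/20)·(-9) + (9/20)·7 = -9/5.

v = -9/5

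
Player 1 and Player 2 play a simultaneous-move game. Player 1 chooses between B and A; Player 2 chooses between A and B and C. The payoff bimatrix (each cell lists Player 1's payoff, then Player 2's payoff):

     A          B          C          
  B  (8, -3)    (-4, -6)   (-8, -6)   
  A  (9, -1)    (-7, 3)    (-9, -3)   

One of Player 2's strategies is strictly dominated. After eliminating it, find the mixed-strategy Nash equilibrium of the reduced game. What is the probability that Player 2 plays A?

q = 3/4

Player 2's strategy C is strictly dominated by A: -3 > -6 and -1 > -3. Eliminate C.
For Player 1 to be willing to mix, Player 1 must be indifferent between B and A, which pins down Player 2's mix.
  Player 1's payoff from B: q·8 + (1−q)·(-4) = 12q - 4
  Player 1's payoff from A: q·9 + (1−q)·(-7) = 16q - 7
  12q - 4 = 16q - 7  ⇒  -4q = -3  ⇒  q = 3/4.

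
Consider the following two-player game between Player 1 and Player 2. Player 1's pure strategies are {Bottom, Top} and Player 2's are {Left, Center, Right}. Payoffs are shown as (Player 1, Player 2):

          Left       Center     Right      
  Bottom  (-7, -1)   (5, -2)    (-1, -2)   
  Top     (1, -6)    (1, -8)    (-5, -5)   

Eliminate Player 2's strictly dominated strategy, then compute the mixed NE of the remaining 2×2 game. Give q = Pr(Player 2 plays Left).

q = 1/3

Player 2's strategy Center is strictly dominated by Left: -1 > -2 and -6 > -8. Eliminate Center.
In a mixed equilibrium Player 1 is indifferent between Bottom and Top; this condition fixes q.
  Player 1's expected payoff from Bottom: q·(-7) + (1−q)·(-1) = -6q - 1
  Player 1's expected payoff from Top: q·1 + (1−q)·(-5) = 6q - 5
  -6q - 1 = 6q - 5  ⇒  -12q = -4  ⇒  q = 1/3.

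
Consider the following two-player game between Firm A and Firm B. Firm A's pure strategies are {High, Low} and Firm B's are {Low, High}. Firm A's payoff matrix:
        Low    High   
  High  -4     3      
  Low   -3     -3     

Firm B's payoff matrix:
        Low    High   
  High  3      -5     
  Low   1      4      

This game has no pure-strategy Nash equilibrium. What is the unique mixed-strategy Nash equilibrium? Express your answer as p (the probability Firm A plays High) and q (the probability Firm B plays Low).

p = 3/11, q = 6/7

In a mixed equilibrium Firm B is indifferent between Low and High; this condition fixes p.
  Firm B's expected payoff from Low: p·3 + (1−p)·1 = 2p + 1
  Firm B's expected payoff from High: p·(-5) + (1−p)·4 = -9p + 4
  2p + 1 = -9p + 4  ⇒  11p = 3  ⇒  p = 3/11.
Set Firm A's expected payoff from High equal to that from Low:
  Firm A's payoff to High: q·(-4) + (1−q)·3 = -7q + 3
  Firm A's payoff to Low: q·(-3) + (1−q)·(-3) = -3
  -7q + 3 = -3  ⇒  -7q = -6  ⇒  q = 6/7.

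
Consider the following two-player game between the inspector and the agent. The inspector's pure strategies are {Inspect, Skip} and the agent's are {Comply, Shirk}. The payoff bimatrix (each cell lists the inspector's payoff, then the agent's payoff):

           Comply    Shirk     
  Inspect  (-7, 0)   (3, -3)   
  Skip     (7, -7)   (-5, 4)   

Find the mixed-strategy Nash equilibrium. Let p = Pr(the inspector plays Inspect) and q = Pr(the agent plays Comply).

Set the agent's expected payoff from Comply equal to that from Shirk:
  the agent's payoff from Comply: p·0 + (1−p)·(-7) = 7p - 7
  the agent's payoff from Shirk: p·(-3) + (1−p)·4 = -7p + 4
  7p - 7 = -7p + 4  ⇒  14p = 11  ⇒  p = 11/14.
The agent's mix must leave the inspector indifferent between Inspect and Skip.
  the inspector's payoff to Inspect: q·(-7) + (1−q)·3 = -10q + 3
  the inspector's payoff to Skip: q·7 + (1−q)·(-5) = 12q - 5
  -10q + 3 = 12q - 5  ⇒  -22q = -8  ⇒  q = 4/11.

p = 11/14, q = 4/11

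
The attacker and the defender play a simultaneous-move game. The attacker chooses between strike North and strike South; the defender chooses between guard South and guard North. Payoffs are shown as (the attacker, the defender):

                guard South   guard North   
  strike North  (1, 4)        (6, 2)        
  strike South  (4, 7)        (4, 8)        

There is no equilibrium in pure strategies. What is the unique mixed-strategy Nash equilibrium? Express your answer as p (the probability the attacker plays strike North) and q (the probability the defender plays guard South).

p = 1/3, q = 2/5

For the defender to be willing to mix, the defender must be indifferent between guard South and guard North, which pins down the attacker's mix.
  the defender's expected payoff from guard South: p·4 + (1−p)·7 = -3p + 7
  the defender's expected payoff from guard North: p·2 + (1−p)·8 = -6p + 8
  -3p + 7 = -6p + 8  ⇒  3p = 1  ⇒  p = 1/3.
For the attacker to be willing to mix, the attacker must be indifferent between strike North and strike South, which pins down the defender's mix.
  the attacker's payoff to strike North: q·1 + (1−q)·6 = -5q + 6
  the attacker's payoff to strike South: q·4 + (1−q)·4 = 4
  -5q + 6 = 4  ⇒  -5q = -2  ⇒  q = 2/5.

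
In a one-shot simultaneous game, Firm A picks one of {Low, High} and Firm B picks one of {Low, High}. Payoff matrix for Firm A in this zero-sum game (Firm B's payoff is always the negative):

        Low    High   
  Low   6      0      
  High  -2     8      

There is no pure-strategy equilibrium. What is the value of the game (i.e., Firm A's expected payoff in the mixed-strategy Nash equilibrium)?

Firm B's mix must leave Firm A indifferent between Low and High.
  Firm A's payoff to Low: q·6 + (1−q)·0 = 6q
  Firm A's payoff to High: q·(-2) + (1−q)·8 = -10q + 8
  6q = -10q + 8  ⇒  16q = 8  ⇒  q = 1/2.
The value is Firm A's expected payoff against this mix (using Low): (1/2)·6 + (1/2)·0 = 3.

v = 3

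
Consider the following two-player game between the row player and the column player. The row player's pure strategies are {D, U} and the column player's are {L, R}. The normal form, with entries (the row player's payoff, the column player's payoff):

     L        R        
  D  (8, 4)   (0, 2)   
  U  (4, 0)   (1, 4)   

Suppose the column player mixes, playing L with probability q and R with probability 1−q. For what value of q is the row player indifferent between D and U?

For the row player to be willing to mix, the row player must be indifferent between D and U, which pins down the column player's mix.
  the row player's payoff from D: q·8 + (1−q)·0 = 8q
  the row player's payoff from U: q·4 + (1−q)·1 = 3q + 1
  8q = 3q + 1  ⇒  5q = 1  ⇒  q = 1/5.

q = 1/5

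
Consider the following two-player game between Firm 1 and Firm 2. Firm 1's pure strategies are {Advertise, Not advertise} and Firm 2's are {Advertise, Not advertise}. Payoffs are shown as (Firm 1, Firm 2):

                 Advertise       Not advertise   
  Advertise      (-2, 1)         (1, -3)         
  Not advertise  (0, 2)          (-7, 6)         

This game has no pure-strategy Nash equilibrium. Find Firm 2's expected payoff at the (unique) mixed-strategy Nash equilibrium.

Firm 2's indifference between Advertise and Not advertise determines Firm 1's mixing probability p:
  Firm 2's payoff from Advertise: p·1 + (1−p)·2 = -p + 2
  Firm 2's payoff from Not advertise: p·(-3) + (1−p)·6 = -9p + 6
  -p + 2 = -9p + 6  ⇒  8p = 4  ⇒  p = 1/2.
At equilibrium Firm 2 is indifferent across columns, so Firm 2's payoff equals the payoff from Advertise: (1/2)·1 + (1/2)·2 = 3/2.

3/2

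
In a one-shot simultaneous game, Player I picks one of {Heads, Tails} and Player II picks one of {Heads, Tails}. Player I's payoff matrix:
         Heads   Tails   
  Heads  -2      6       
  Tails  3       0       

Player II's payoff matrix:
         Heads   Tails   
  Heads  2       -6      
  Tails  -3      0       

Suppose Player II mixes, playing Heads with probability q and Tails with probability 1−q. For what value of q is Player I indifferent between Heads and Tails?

q = 6/11

In a mixed equilibrium Player I is indifferent between Heads and Tails; this condition fixes q.
  Player I's payoff from Heads: q·(-2) + (1−q)·6 = -8q + 6
  Player I's payoff from Tails: q·3 + (1−q)·0 = 3q
  -8q + 6 = 3q  ⇒  -11q = -6  ⇒  q = 6/11.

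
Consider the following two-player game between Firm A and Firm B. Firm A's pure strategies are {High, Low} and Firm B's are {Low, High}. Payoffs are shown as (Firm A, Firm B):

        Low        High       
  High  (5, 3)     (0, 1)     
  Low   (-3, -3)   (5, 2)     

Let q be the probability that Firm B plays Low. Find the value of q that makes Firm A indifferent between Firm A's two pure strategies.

For Firm A to be willing to mix, Firm A must be indifferent between High and Low, which pins down Firm B's mix.
  Firm A's payoff to High: q·5 + (1−q)·0 = 5q
  Firm A's payoff to Low: q·(-3) + (1−q)·5 = -8q + 5
  5q = -8q + 5  ⇒  13q = 5  ⇒  q = 5/13.

q = 5/13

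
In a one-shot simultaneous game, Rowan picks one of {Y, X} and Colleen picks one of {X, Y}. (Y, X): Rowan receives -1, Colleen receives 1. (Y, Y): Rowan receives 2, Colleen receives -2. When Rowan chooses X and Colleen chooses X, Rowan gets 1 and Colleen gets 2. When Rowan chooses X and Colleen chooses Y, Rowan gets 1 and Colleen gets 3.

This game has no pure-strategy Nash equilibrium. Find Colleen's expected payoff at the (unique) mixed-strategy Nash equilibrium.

In a mixed equilibrium Colleen is indifferent between X and Y; this condition fixes p.
  Colleen's expected payoff from X: p·1 + (1−p)·2 = -p + 2
  Colleen's expected payoff from Y: p·(-2) + (1−p)·3 = -5p + 3
  -p + 2 = -5p + 3  ⇒  4p = 1  ⇒  p = 1/4.
At equilibrium Colleen is indifferent across columns, so Colleen's payoff equals the payoff from X: (1/4)·1 + (3/4)·2 = 7/4.

7/4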